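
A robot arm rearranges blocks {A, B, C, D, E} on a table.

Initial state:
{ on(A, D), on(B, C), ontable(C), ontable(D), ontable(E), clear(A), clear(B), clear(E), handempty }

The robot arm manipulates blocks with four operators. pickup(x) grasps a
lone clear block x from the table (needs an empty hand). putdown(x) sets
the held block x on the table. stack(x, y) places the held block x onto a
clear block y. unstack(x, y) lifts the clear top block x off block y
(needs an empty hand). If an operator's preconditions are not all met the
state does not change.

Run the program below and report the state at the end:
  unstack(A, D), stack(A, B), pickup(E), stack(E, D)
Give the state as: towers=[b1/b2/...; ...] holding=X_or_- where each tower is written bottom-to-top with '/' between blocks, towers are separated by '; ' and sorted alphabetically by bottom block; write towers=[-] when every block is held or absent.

towers=[C/B/A; D/E] holding=-

step 1 (unstack(A, D)): towers=[C/B; D; E] holding=A
step 2 (stack(A, B)): towers=[C/B/A; D; E] holding=-
step 3 (pickup(E)): towers=[C/B/A; D] holding=E
step 4 (stack(E, D)): towers=[C/B/A; D/E] holding=-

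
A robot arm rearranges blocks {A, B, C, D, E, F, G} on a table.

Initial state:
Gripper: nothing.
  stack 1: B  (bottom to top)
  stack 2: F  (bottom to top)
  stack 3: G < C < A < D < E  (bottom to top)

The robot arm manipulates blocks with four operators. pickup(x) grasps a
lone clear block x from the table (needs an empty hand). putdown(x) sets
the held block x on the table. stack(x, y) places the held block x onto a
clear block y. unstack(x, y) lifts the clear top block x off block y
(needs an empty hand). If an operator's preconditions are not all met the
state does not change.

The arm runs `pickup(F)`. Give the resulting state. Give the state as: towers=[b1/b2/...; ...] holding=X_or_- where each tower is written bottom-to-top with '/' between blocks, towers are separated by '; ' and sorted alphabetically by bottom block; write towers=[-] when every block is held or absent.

towers=[B; G/C/A/D/E] holding=F

before: towers=[B; F; G/C/A/D/E] holding=-
pre[pickup(F)]: clear(F) yes, ontable(F) yes, handempty yes
all met → apply pickup(F)
after:  towers=[B; G/C/A/D/E] holding=F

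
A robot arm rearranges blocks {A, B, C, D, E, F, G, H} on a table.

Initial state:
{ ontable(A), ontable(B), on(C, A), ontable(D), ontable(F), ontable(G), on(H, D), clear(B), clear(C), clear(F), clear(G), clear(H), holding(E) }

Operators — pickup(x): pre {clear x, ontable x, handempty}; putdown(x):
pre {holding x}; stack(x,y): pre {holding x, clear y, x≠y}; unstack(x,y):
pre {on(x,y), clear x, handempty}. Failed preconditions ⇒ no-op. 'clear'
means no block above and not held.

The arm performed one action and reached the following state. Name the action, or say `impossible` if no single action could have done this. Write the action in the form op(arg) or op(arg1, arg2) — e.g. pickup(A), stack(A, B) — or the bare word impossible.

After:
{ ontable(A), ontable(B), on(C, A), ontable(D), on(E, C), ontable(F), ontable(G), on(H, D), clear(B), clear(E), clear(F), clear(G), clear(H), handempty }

stack(E, C)

target: towers=[A/C/E; B; D/H; F; G] holding=-
        putdown(E) → towers=[A/C; B; D/H; E; F; G] holding=-
       stack(E, G) → towers=[A/C; B; D/H; F; G/E] holding=-
       stack(E, H) → towers=[A/C; B; D/H/E; F; G] holding=-
       stack(E, B) → towers=[A/C; B/E; D/H; F; G] holding=-
       stack(E, F) → towers=[A/C; B; D/H; F/E; G] holding=-
       stack(E, C) → towers=[A/C/E; B; D/H; F; G] holding=-  ← match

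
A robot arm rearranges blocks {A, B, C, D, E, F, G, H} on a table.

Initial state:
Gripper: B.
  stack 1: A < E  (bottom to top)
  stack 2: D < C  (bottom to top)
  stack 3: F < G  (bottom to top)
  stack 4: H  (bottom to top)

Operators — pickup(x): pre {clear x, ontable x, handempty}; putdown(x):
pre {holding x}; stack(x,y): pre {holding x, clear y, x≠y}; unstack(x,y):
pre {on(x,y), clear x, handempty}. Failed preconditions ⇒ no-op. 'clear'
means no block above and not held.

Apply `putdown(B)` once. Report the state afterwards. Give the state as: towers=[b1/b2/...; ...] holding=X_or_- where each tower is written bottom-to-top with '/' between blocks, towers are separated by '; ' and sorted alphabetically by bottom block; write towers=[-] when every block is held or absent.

before: towers=[A/E; D/C; F/G; H] holding=B
pre[putdown(B)]: holding(B) ✓
all met → apply putdown(B)
after:  towers=[A/E; B; D/C; F/G; H] holding=-

towers=[A/E; B; D/C; F/G; H] holding=-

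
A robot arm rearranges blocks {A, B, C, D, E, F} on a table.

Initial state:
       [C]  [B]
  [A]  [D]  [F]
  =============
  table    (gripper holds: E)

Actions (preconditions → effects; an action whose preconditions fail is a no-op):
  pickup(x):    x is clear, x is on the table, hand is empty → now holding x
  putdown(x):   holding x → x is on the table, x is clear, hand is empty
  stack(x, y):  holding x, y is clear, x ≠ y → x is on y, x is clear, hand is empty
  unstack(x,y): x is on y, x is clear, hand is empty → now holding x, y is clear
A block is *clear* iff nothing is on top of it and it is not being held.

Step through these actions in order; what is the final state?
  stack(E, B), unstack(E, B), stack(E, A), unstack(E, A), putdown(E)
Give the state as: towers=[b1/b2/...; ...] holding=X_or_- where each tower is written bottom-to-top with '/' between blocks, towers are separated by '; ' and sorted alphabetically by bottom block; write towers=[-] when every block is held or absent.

step 1 (stack(E, B)): towers=[A; D/C; F/B/E] holding=-
step 2 (unstack(E, B)): towers=[A; D/C; F/B] holding=E
step 3 (stack(E, A)): towers=[A/E; D/C; F/B] holding=-
step 4 (unstack(E, A)): towers=[A; D/C; F/B] holding=E
step 5 (putdown(E)): towers=[A; D/C; E; F/B] holding=-

towers=[A; D/C; E; F/B] holding=-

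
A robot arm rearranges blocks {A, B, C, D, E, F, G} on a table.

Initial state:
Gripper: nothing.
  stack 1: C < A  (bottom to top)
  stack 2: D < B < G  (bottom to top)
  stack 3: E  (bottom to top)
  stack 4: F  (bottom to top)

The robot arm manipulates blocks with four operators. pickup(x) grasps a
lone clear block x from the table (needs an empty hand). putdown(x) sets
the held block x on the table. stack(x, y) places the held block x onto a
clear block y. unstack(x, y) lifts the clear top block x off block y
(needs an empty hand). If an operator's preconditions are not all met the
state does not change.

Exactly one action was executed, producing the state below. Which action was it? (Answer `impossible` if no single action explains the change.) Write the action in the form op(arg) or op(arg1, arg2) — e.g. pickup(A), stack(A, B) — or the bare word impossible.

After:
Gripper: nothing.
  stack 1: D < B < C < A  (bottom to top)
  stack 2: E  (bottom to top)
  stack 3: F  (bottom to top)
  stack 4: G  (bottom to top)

target: towers=[D/B/C/A; E; F; G] holding=-
         pickup(F) → towers=[C/A; D/B/G; E] holding=F
     unstack(G, B) → towers=[C/A; D/B; E; F] holding=G
     unstack(A, C) → towers=[C; D/B/G; E; F] holding=A
         pickup(E) → towers=[C/A; D/B/G; F] holding=E
none of the 4 applicable actions match → impossible

impossible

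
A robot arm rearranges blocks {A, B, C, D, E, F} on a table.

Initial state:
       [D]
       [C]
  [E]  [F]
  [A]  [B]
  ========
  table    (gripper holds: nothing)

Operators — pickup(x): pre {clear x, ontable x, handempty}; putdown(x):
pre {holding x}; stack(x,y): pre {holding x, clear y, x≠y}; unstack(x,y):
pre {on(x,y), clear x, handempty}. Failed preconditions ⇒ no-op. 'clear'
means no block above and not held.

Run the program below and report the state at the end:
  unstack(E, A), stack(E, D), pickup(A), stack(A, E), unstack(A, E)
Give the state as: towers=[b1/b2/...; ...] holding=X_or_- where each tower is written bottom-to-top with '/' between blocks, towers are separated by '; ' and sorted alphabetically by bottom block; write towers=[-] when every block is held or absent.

step 1 (unstack(E, A)): towers=[A; B/F/C/D] holding=E
step 2 (stack(E, D)): towers=[A; B/F/C/D/E] holding=-
step 3 (pickup(A)): towers=[B/F/C/D/E] holding=A
step 4 (stack(A, E)): towers=[B/F/C/D/E/A] holding=-
step 5 (unstack(A, E)): towers=[B/F/C/D/E] holding=A

towers=[B/F/C/D/E] holding=A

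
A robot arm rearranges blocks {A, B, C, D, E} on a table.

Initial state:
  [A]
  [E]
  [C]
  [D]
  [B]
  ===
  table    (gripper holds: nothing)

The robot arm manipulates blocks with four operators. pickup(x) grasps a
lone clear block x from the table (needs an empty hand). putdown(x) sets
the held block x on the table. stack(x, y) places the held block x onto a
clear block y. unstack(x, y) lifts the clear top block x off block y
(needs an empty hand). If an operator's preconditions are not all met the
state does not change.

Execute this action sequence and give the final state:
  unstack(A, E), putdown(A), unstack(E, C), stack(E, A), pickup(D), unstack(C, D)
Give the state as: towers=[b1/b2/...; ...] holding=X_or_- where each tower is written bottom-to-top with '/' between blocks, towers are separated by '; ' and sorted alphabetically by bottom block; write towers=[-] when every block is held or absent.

towers=[A/E; B/D] holding=C

step 1 (unstack(A, E)): towers=[B/D/C/E] holding=A
step 2 (putdown(A)): towers=[A; B/D/C/E] holding=-
step 3 (unstack(E, C)): towers=[A; B/D/C] holding=E
step 4 (stack(E, A)): towers=[A/E; B/D/C] holding=-
step 5 (pickup(D)) [no-op]: towers=[A/E; B/D/C] holding=-
step 6 (unstack(C, D)): towers=[A/E; B/D] holding=C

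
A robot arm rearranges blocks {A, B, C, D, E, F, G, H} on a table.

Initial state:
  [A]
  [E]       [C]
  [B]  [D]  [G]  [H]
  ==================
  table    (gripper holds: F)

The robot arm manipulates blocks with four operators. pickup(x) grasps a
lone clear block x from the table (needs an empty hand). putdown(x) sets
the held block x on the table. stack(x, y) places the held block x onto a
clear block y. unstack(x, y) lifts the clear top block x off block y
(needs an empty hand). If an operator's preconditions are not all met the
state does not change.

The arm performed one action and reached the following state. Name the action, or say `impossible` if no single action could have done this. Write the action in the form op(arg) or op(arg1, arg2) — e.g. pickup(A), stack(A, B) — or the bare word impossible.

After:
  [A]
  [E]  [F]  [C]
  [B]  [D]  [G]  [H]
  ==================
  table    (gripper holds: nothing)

stack(F, D)

target: towers=[B/E/A; D/F; G/C; H] holding=-
        putdown(F) → towers=[B/E/A; D; F; G/C; H] holding=-
       stack(F, A) → towers=[B/E/A/F; D; G/C; H] holding=-
       stack(F, H) → towers=[B/E/A; D; G/C; H/F] holding=-
       stack(F, D) → towers=[B/E/A; D/F; G/C; H] holding=-  ← match
       stack(F, C) → towers=[B/E/A; D; G/C/F; H] holding=-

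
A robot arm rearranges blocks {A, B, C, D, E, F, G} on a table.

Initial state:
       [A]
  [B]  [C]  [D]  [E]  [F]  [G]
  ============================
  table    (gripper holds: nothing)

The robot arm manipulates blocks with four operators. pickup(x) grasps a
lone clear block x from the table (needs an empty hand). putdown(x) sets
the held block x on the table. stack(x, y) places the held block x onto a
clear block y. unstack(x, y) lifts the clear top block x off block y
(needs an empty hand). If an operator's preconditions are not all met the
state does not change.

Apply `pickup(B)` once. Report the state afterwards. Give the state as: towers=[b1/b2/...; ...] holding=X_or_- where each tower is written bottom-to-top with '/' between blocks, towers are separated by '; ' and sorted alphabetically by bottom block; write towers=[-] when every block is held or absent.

towers=[C/A; D; E; F; G] holding=B

before: towers=[B; C/A; D; E; F; G] holding=-
pre[pickup(B)]: clear(B) ✓, ontable(B) ✓, handempty ✓
all met → apply pickup(B)
after:  towers=[C/A; D; E; F; G] holding=B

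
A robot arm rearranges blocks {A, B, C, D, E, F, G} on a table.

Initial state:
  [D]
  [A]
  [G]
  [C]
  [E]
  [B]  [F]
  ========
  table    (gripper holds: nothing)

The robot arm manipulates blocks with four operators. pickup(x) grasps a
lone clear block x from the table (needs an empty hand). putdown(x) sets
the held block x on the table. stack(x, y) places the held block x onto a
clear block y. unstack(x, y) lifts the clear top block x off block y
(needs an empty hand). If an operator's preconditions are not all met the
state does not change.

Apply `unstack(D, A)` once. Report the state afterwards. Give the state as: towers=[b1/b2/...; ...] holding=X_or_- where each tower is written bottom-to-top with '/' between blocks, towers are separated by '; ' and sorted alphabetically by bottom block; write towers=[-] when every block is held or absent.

before: towers=[B/E/C/G/A/D; F] holding=-
pre[unstack(D, A)]: on(D,A) ok, clear(D) ok, handempty ok
all met → apply unstack(D, A)
after:  towers=[B/E/C/G/A; F] holding=D

towers=[B/E/C/G/A; F] holding=D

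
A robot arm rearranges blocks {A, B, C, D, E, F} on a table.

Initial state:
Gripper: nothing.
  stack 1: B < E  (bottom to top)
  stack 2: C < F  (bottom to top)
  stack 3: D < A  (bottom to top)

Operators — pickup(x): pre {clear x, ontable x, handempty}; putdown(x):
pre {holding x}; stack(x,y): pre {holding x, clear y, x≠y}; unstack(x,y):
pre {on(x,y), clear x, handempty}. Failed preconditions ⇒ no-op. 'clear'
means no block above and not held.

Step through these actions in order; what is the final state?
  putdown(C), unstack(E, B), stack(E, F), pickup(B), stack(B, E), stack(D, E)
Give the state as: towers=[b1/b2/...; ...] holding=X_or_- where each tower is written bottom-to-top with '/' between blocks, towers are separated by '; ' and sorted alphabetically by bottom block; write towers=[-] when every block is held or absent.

towers=[C/F/E/B; D/A] holding=-

step 1 (putdown(C)) [no-op]: towers=[B/E; C/F; D/A] holding=-
step 2 (unstack(E, B)): towers=[B; C/F; D/A] holding=E
step 3 (stack(E, F)): towers=[B; C/F/E; D/A] holding=-
step 4 (pickup(B)): towers=[C/F/E; D/A] holding=B
step 5 (stack(B, E)): towers=[C/F/E/B; D/A] holding=-
step 6 (stack(D, E)) [no-op]: towers=[C/F/E/B; D/A] holding=-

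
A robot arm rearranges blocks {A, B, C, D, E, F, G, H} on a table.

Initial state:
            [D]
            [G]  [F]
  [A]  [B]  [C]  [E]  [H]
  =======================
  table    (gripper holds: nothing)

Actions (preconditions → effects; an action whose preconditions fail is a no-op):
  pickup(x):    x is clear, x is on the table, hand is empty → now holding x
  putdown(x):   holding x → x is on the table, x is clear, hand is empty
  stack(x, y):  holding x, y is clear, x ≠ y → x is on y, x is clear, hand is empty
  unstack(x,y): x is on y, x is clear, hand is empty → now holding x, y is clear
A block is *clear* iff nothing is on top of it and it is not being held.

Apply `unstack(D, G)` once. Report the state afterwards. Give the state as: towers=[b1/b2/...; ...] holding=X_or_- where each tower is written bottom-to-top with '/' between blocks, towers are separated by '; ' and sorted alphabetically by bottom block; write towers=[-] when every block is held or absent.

before: towers=[A; B; C/G/D; E/F; H] holding=-
pre[unstack(D, G)]: on(D,G) ok, clear(D) ok, handempty ok
all met → apply unstack(D, G)
after:  towers=[A; B; C/G; E/F; H] holding=D

towers=[A; B; C/G; E/F; H] holding=D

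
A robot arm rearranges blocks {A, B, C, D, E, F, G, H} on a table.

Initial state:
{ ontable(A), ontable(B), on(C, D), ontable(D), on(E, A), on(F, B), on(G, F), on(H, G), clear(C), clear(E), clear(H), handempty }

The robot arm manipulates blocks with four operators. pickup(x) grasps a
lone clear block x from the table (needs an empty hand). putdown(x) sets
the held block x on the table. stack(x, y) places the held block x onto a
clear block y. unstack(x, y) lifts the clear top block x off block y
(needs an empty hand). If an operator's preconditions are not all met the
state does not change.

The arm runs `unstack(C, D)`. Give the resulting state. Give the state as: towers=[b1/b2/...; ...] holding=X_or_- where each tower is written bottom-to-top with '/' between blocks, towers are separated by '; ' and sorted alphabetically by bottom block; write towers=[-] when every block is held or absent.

before: towers=[A/E; B/F/G/H; D/C] holding=-
pre[unstack(C, D)]: on(C,D) ✓, clear(C) ✓, handempty ✓
all met → apply unstack(C, D)
after:  towers=[A/E; B/F/G/H; D] holding=C

towers=[A/E; B/F/G/H; D] holding=C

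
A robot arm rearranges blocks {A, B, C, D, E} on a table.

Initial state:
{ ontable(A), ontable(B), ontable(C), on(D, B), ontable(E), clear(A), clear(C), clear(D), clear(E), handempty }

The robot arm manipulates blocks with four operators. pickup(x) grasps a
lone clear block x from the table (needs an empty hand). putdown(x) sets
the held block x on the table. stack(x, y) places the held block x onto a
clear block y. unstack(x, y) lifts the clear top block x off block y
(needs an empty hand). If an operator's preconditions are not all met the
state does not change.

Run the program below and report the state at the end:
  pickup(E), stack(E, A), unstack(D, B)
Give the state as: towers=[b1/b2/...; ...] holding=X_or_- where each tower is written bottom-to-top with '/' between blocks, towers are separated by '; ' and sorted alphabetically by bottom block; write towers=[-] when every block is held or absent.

step 1 (pickup(E)): towers=[A; B/D; C] holding=E
step 2 (stack(E, A)): towers=[A/E; B/D; C] holding=-
step 3 (unstack(D, B)): towers=[A/E; B; C] holding=D

towers=[A/E; B; C] holding=D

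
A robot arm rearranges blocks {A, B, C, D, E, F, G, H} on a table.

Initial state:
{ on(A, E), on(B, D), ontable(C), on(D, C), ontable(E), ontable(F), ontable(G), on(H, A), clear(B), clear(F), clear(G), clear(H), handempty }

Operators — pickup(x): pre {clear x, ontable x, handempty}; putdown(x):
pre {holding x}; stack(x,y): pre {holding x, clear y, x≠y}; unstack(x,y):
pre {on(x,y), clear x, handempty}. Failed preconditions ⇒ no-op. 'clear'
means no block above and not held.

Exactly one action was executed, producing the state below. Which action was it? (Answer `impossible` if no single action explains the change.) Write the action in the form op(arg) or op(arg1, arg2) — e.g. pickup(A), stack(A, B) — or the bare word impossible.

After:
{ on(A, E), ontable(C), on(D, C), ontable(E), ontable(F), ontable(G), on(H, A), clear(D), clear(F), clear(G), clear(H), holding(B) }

target: towers=[C/D; E/A/H; F; G] holding=B
         pickup(G) → towers=[C/D/B; E/A/H; F] holding=G
     unstack(H, A) → towers=[C/D/B; E/A; F; G] holding=H
     unstack(B, D) → towers=[C/D; E/A/H; F; G] holding=B  ← match
         pickup(F) → towers=[C/D/B; E/A/H; G] holding=F

unstack(B, D)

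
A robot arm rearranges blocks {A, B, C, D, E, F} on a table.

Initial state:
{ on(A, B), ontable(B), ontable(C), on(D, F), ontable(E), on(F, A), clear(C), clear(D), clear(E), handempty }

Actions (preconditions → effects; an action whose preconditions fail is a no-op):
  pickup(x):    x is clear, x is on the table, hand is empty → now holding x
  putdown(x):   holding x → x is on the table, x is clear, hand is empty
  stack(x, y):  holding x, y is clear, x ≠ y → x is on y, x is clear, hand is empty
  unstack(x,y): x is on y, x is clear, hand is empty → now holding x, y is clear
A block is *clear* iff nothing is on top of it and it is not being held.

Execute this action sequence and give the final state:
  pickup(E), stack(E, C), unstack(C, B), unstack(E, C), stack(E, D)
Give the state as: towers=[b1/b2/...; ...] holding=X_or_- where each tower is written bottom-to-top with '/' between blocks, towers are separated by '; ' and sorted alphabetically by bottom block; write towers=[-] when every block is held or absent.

step 1 (pickup(E)): towers=[B/A/F/D; C] holding=E
step 2 (stack(E, C)): towers=[B/A/F/D; C/E] holding=-
step 3 (unstack(C, B)) [no-op]: towers=[B/A/F/D; C/E] holding=-
step 4 (unstack(E, C)): towers=[B/A/F/D; C] holding=E
step 5 (stack(E, D)): towers=[B/A/F/D/E; C] holding=-

towers=[B/A/F/D/E; C] holding=-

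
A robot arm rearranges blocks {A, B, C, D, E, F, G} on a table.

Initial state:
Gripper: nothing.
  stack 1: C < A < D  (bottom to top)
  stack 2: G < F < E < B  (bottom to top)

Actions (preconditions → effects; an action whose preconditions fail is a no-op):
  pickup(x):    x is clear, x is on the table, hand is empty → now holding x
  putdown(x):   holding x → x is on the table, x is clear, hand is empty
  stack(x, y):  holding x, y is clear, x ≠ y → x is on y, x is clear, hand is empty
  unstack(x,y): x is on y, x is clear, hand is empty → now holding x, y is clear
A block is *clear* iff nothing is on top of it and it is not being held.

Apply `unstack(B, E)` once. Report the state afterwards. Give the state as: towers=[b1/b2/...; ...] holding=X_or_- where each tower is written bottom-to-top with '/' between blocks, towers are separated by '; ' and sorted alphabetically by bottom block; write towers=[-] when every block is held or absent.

before: towers=[C/A/D; G/F/E/B] holding=-
pre[unstack(B, E)]: on(B,E) ok, clear(B) ok, handempty ok
all met → apply unstack(B, E)
after:  towers=[C/A/D; G/F/E] holding=B

towers=[C/A/D; G/F/E] holding=B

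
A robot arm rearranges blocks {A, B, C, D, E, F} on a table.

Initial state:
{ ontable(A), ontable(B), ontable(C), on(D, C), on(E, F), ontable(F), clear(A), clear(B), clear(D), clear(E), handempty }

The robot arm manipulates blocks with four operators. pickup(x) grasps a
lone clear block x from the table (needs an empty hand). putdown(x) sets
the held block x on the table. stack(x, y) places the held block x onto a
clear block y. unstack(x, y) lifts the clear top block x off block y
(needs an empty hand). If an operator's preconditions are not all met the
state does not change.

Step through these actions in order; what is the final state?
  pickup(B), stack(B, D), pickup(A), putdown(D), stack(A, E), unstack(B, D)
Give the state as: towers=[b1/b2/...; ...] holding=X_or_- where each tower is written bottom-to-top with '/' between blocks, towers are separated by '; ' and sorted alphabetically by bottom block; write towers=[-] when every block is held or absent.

step 1 (pickup(B)): towers=[A; C/D; F/E] holding=B
step 2 (stack(B, D)): towers=[A; C/D/B; F/E] holding=-
step 3 (pickup(A)): towers=[C/D/B; F/E] holding=A
step 4 (putdown(D)) [no-op]: towers=[C/D/B; F/E] holding=A
step 5 (stack(A, E)): towers=[C/D/B; F/E/A] holding=-
step 6 (unstack(B, D)): towers=[C/D; F/E/A] holding=B

towers=[C/D; F/E/A] holding=B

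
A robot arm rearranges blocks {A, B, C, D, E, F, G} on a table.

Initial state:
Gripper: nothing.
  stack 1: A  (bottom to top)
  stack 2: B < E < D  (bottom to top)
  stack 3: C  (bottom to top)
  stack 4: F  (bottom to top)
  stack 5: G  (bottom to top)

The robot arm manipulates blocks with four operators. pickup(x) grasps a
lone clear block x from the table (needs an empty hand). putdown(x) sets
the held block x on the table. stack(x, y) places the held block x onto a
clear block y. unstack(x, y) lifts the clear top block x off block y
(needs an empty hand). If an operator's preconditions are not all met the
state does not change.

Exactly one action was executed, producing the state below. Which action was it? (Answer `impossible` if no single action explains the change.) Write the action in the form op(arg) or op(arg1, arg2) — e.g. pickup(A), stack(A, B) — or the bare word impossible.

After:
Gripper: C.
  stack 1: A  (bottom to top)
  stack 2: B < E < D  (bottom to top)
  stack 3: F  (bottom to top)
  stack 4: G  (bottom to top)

pickup(C)

target: towers=[A; B/E/D; F; G] holding=C
         pickup(F) → towers=[A; B/E/D; C; G] holding=F
         pickup(G) → towers=[A; B/E/D; C; F] holding=G
     unstack(D, E) → towers=[A; B/E; C; F; G] holding=D
         pickup(A) → towers=[B/E/D; C; F; G] holding=A
         pickup(C) → towers=[A; B/E/D; F; G] holding=C  ← match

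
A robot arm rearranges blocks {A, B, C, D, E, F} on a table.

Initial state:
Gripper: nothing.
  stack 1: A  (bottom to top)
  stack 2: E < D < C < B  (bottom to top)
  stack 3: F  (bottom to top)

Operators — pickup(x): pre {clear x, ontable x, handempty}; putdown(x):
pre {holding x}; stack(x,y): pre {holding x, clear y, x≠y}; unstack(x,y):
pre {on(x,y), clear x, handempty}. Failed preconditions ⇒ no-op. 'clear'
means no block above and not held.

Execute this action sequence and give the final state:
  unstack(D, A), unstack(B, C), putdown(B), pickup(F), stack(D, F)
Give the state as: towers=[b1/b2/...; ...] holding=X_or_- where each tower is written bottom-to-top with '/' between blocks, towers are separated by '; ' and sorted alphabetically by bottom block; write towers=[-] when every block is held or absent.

towers=[A; B; E/D/C] holding=F

step 1 (unstack(D, A)) [no-op]: towers=[A; E/D/C/B; F] holding=-
step 2 (unstack(B, C)): towers=[A; E/D/C; F] holding=B
step 3 (putdown(B)): towers=[A; B; E/D/C; F] holding=-
step 4 (pickup(F)): towers=[A; B; E/D/C] holding=F
step 5 (stack(D, F)) [no-op]: towers=[A; B; E/D/C] holding=F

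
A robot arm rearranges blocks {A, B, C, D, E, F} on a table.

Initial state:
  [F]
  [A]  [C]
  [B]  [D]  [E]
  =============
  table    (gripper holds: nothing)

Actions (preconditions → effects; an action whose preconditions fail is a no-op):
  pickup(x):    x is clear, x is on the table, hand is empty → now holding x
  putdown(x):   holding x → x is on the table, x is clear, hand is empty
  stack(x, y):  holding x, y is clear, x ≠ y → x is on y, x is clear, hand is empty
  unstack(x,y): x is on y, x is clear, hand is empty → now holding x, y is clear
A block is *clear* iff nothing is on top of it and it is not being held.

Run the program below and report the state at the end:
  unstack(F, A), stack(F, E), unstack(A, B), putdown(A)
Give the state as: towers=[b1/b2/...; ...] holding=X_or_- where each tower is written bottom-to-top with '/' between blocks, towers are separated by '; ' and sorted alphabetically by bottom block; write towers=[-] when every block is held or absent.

towers=[A; B; D/C; E/F] holding=-

step 1 (unstack(F, A)): towers=[B/A; D/C; E] holding=F
step 2 (stack(F, E)): towers=[B/A; D/C; E/F] holding=-
step 3 (unstack(A, B)): towers=[B; D/C; E/F] holding=A
step 4 (putdown(A)): towers=[A; B; D/C; E/F] holding=-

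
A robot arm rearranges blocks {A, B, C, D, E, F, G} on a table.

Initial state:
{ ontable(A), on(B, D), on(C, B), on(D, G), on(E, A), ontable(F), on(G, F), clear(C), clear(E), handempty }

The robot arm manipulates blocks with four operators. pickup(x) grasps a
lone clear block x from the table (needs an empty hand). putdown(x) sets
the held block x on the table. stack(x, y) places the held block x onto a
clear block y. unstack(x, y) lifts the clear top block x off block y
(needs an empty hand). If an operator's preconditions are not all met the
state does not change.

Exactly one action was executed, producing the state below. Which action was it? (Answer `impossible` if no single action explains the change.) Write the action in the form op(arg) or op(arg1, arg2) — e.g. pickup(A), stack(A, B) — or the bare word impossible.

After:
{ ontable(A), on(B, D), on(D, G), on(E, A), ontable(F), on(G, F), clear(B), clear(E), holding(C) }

unstack(C, B)

target: towers=[A/E; F/G/D/B] holding=C
     unstack(E, A) → towers=[A; F/G/D/B/C] holding=E
     unstack(C, B) → towers=[A/E; F/G/D/B] holding=C  ← match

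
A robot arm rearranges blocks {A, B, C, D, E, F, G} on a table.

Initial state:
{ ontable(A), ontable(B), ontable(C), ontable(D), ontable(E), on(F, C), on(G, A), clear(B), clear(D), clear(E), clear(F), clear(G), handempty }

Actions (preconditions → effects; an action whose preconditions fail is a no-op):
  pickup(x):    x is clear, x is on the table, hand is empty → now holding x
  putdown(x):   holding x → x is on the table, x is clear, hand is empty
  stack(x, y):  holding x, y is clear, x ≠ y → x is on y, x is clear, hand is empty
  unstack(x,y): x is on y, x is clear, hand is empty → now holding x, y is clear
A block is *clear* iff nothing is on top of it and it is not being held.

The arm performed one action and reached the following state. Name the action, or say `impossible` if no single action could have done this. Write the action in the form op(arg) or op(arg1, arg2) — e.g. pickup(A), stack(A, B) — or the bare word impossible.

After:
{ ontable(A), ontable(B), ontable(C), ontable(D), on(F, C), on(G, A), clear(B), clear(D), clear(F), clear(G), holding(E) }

pickup(E)

target: towers=[A/G; B; C/F; D] holding=E
         pickup(B) → towers=[A/G; C/F; D; E] holding=B
     unstack(F, C) → towers=[A/G; B; C; D; E] holding=F
     unstack(G, A) → towers=[A; B; C/F; D; E] holding=G
         pickup(D) → towers=[A/G; B; C/F; E] holding=D
         pickup(E) → towers=[A/G; B; C/F; D] holding=E  ← match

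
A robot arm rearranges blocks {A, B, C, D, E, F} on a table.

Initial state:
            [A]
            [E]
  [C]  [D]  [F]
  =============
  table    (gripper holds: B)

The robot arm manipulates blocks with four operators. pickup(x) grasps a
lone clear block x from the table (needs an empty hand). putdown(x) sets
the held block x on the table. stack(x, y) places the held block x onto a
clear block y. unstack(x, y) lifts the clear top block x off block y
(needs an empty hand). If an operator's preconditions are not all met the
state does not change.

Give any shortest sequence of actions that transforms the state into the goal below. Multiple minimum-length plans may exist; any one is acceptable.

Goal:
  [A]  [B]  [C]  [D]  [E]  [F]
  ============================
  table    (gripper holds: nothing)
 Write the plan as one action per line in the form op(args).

step 1 (putdown(B)): towers=[B; C; D; F/E/A] holding=-
step 2 (unstack(A, E)): towers=[B; C; D; F/E] holding=A
step 3 (putdown(A)): towers=[A; B; C; D; F/E] holding=-
step 4 (unstack(E, F)): towers=[A; B; C; D; F] holding=E
step 5 (putdown(E)): towers=[A; B; C; D; E; F] holding=-
goal check: towers=[A; B; C; D; E; F] holding=- — reached (length 5, optimal by BFS)

putdown(B)
unstack(A, E)
putdown(A)
unstack(E, F)
putdown(E)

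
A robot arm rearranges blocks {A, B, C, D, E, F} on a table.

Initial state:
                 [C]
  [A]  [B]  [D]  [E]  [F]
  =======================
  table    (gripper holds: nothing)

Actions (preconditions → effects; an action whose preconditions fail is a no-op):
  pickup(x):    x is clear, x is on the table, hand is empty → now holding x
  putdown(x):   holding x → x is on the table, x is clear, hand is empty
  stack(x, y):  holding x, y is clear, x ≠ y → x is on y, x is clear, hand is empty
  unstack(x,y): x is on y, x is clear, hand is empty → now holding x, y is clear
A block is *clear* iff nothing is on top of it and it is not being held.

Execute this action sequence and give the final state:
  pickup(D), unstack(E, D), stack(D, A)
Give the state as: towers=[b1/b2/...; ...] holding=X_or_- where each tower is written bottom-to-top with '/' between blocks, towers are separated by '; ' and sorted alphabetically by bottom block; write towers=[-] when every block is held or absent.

step 1 (pickup(D)): towers=[A; B; E/C; F] holding=D
step 2 (unstack(E, D)) [no-op]: towers=[A; B; E/C; F] holding=D
step 3 (stack(D, A)): towers=[A/D; B; E/C; F] holding=-

towers=[A/D; B; E/C; F] holding=-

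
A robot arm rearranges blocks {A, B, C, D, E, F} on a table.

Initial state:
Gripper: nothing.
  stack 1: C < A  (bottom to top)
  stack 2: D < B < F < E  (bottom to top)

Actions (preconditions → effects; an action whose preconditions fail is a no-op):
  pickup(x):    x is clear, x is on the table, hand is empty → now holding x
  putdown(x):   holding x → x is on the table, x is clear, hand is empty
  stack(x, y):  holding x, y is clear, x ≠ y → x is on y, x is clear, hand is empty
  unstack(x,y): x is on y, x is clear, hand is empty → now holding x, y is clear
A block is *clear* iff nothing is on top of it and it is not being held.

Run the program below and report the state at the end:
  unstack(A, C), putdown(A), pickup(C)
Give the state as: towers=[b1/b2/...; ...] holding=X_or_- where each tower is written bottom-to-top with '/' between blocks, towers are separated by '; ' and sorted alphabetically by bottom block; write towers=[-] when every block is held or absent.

towers=[A; D/B/F/E] holding=C

step 1 (unstack(A, C)): towers=[C; D/B/F/E] holding=A
step 2 (putdown(A)): towers=[A; C; D/B/F/E] holding=-
step 3 (pickup(C)): towers=[A; D/B/F/E] holding=C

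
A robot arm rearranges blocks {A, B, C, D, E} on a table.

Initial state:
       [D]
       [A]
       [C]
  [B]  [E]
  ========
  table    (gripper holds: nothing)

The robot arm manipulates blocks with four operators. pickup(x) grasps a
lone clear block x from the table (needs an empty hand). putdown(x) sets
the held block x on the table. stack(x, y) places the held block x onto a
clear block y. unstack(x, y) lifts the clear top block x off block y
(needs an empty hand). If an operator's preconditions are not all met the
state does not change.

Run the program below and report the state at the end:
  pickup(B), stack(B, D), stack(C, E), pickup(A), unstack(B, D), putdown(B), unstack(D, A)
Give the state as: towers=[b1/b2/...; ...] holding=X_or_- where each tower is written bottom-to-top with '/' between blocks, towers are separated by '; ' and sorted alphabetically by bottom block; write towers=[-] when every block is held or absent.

towers=[B; E/C/A] holding=D

step 1 (pickup(B)): towers=[E/C/A/D] holding=B
step 2 (stack(B, D)): towers=[E/C/A/D/B] holding=-
step 3 (stack(C, E)) [no-op]: towers=[E/C/A/D/B] holding=-
step 4 (pickup(A)) [no-op]: towers=[E/C/A/D/B] holding=-
step 5 (unstack(B, D)): towers=[E/C/A/D] holding=B
step 6 (putdown(B)): towers=[B; E/C/A/D] holding=-
step 7 (unstack(D, A)): towers=[B; E/C/A] holding=D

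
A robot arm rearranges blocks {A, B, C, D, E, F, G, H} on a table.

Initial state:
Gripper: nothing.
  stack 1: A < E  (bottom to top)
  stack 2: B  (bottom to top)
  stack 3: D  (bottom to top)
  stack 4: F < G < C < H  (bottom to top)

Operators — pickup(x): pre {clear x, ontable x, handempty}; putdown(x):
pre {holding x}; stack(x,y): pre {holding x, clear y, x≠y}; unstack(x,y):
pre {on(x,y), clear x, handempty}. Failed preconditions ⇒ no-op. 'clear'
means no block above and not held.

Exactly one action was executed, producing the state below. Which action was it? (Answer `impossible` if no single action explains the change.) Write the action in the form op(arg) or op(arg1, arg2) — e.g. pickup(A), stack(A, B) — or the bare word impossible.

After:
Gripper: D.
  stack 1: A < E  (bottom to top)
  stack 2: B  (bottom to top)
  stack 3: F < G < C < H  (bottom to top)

target: towers=[A/E; B; F/G/C/H] holding=D
     unstack(E, A) → towers=[A; B; D; F/G/C/H] holding=E
     unstack(H, C) → towers=[A/E; B; D; F/G/C] holding=H
         pickup(B) → towers=[A/E; D; F/G/C/H] holding=B
         pickup(D) → towers=[A/E; B; F/G/C/H] holding=D  ← match

pickup(D)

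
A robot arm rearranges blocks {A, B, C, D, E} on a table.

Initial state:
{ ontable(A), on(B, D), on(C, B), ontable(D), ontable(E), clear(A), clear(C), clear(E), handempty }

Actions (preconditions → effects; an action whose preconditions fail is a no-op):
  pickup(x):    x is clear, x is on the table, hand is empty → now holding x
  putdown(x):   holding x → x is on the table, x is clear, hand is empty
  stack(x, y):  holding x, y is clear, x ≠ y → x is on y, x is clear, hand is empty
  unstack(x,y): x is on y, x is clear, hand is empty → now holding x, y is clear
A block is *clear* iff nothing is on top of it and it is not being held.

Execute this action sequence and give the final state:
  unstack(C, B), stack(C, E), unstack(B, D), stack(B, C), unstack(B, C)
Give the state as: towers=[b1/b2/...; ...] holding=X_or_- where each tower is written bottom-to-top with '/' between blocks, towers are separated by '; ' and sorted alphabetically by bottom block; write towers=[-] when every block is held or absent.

towers=[A; D; E/C] holding=B

step 1 (unstack(C, B)): towers=[A; D/B; E] holding=C
step 2 (stack(C, E)): towers=[A; D/B; E/C] holding=-
step 3 (unstack(B, D)): towers=[A; D; E/C] holding=B
step 4 (stack(B, C)): towers=[A; D; E/C/B] holding=-
step 5 (unstack(B, C)): towers=[A; D; E/C] holding=B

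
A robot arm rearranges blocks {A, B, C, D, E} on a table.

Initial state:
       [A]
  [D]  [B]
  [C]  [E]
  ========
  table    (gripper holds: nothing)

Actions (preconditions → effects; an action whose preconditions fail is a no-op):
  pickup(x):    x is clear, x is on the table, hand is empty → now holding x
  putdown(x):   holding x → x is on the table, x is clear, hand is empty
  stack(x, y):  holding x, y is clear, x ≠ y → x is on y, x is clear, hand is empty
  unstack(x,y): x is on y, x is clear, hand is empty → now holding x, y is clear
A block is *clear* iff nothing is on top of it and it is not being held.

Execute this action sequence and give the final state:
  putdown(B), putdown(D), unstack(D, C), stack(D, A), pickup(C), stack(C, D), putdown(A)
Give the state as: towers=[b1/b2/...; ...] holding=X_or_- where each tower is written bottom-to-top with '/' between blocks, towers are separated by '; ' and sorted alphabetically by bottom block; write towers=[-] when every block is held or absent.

towers=[E/B/A/D/C] holding=-

step 1 (putdown(B)) [no-op]: towers=[C/D; E/B/A] holding=-
step 2 (putdown(D)) [no-op]: towers=[C/D; E/B/A] holding=-
step 3 (unstack(D, C)): towers=[C; E/B/A] holding=D
step 4 (stack(D, A)): towers=[C; E/B/A/D] holding=-
step 5 (pickup(C)): towers=[E/B/A/D] holding=C
step 6 (stack(C, D)): towers=[E/B/A/D/C] holding=-
step 7 (putdown(A)) [no-op]: towers=[E/B/A/D/C] holding=-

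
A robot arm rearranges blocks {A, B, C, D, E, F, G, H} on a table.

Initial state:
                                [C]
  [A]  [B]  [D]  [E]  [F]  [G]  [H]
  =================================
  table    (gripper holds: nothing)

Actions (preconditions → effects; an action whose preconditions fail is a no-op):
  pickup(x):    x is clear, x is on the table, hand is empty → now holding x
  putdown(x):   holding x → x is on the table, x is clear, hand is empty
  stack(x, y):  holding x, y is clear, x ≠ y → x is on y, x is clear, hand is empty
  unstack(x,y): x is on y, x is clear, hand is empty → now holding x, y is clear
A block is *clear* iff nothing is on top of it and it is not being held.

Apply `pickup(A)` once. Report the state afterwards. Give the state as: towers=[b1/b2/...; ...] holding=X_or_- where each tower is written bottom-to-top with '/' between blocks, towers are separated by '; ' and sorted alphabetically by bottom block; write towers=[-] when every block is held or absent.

before: towers=[A; B; D; E; F; G; H/C] holding=-
pre[pickup(A)]: clear(A) ✓, ontable(A) ✓, handempty ✓
all met → apply pickup(A)
after:  towers=[B; D; E; F; G; H/C] holding=A

towers=[B; D; E; F; G; H/C] holding=A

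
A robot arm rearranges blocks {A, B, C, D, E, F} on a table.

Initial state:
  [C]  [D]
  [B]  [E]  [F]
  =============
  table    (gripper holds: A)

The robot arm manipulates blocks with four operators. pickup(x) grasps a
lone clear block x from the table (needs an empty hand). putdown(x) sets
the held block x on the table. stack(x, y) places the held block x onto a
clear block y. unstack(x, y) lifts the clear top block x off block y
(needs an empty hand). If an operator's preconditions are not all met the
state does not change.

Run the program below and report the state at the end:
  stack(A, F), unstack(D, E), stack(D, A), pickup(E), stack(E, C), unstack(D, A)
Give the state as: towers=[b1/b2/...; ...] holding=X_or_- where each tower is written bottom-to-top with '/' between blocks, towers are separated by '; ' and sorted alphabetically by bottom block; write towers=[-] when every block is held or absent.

towers=[B/C/E; F/A] holding=D

step 1 (stack(A, F)): towers=[B/C; E/D; F/A] holding=-
step 2 (unstack(D, E)): towers=[B/C; E; F/A] holding=D
step 3 (stack(D, A)): towers=[B/C; E; F/A/D] holding=-
step 4 (pickup(E)): towers=[B/C; F/A/D] holding=E
step 5 (stack(E, C)): towers=[B/C/E; F/A/D] holding=-
step 6 (unstack(D, A)): towers=[B/C/E; F/A] holding=D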